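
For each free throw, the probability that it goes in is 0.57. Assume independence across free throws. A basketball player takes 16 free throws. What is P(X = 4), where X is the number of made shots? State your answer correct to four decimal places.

0.0077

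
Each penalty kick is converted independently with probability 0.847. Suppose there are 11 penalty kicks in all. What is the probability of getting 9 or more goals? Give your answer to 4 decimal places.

X ~ Binomial(11, 0.847); P(X ≥ 9) = Σ C(11,k) p^k (1−p)^(11−k) over k:
  k=9: C(11,9)·0.847^9·0.153^2 = 0.288866
  k=10: C(11,10)·0.847^10·0.153^1 = 0.319829
  k=11: C(11,11)·0.847^11·0.153^0 = 0.160960
Total = 0.769655

0.7697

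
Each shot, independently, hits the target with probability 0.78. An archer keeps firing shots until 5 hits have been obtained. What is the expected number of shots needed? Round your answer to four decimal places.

Y = total shots until the fifth success; negative binomial with r=5, p=0.78.
E[Y] = r / p = 5 / 0.78 = 6.410256

6.4103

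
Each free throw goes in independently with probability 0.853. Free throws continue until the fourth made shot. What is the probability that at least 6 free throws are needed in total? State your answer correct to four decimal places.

Needing more than 5 free throws ⇔ fewer than 4 successes in the first 5. With X ~ Binomial(5, 0.853), P(Y > 5) = P(X ≤ 3).
  k=0: C(5,0)·0.853^0·0.147^5 = 0.000069
  k=1: C(5,1)·0.853^1·0.147^4 = 0.001992
  k=2: C(5,2)·0.853^2·0.147^3 = 0.023113
  k=3: C(5,3)·0.853^3·0.147^2 = 0.134116
P(X ≤ 3) = 0.159289

0.1593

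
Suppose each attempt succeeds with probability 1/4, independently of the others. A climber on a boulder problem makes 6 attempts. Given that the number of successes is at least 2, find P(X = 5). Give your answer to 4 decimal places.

0.0094

X ~ Binomial(6, 0.25). Want P(X=5 | X≥2) = P(X=5) / P(X≥2).
P(X=5) = C(6,5)·0.25^5·0.75^1 = 0.004395
P(X≥2) = 1 − 0.177979 − 0.355957 = 0.466064
Ratio = 0.004395 / 0.466064 = 0.009429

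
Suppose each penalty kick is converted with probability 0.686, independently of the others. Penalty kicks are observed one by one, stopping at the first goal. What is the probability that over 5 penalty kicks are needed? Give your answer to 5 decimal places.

0.00305

Y = number of penalty kicks to the first success; geometric, p = 0.686.
P(Y > 5) = P(first 5 all fail) = (1−p)^5 = 0.0030524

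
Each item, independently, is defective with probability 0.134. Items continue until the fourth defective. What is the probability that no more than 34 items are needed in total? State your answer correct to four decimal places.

0.6856

Finishing within 34 items ⇔ at least 4 successes in the first 34. With X ~ Binomial(34, 0.134), P(Y ≤ 34) = 1 − P(X ≤ 3).
  k=0: C(34,0)·0.134^0·0.866^34 = 0.007509
  k=1: C(34,1)·0.134^1·0.866^33 = 0.039507
  k=2: C(34,2)·0.134^2·0.866^32 = 0.100866
  k=3: C(34,3)·0.134^3·0.866^31 = 0.166479
1 − 0.314362 = 0.685638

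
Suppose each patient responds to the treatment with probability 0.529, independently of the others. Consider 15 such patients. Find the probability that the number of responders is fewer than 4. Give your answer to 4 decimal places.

X ~ Binomial(15, 0.529); P(X ≤ 3) = Σ C(15,k) p^k (1−p)^(15−k) over k:
  k=0: C(15,0)·0.529^0·0.471^15 = 0.000012
  k=1: C(15,1)·0.529^1·0.471^14 = 0.000210
  k=2: C(15,2)·0.529^2·0.471^13 = 0.001650
  k=3: C(15,3)·0.529^3·0.471^12 = 0.008028
Total = 0.009900

0.0099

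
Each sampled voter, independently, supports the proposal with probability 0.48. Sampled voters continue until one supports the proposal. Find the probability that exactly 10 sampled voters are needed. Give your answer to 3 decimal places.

Geometric (trials to first success), p = 0.48.
P(Y = 10) = (1−p)^9 · p = 0.0027799 · 0.48 = 0.00133

0.001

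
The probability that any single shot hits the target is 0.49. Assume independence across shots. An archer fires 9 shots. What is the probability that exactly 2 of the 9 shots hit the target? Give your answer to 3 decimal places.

0.078

X ~ Binomial(n=9, p=0.49).
P(X=2) = C(9,2) · p^2 · (1−p)^7
= 36 · 0.2401 · 0.0089741 = 0.07757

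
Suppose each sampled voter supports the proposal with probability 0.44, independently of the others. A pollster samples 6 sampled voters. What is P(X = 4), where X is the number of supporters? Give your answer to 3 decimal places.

X ~ Binomial(n=6, p=0.44).
P(X=4) = C(6,4) · p^4 · (1−p)^2
= 15 · 0.037481 · 0.3136 = 0.17631

0.176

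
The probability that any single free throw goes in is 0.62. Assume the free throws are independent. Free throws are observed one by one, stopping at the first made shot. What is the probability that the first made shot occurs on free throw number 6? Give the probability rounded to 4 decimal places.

0.0049

Geometric (trials to first success), p = 0.62.
P(Y = 6) = (1−p)^5 · p = 0.0079235 · 0.62 = 0.004913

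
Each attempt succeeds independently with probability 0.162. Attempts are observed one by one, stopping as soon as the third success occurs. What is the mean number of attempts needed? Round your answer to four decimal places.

Y = total attempts until the third success; negative binomial with r=3, p=0.162.
E[Y] = r / p = 3 / 0.162 = 18.518519

18.5185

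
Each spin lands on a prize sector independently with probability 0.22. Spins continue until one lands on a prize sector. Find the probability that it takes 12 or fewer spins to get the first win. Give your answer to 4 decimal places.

0.9493

Y = number of spins to the first success; geometric, p = 0.22.
P(Y ≤ 12) = 1 − (1−p)^12 = 1 − 0.050715 = 0.949285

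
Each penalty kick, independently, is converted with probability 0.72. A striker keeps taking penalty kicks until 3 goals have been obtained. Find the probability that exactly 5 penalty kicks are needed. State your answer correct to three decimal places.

0.176

Y = trial on which the third success occurs; negative binomial, r=3, p=0.72.
P(Y=5) = C(4,2) · p^3 · (1−p)^2
= 6 · 0.37325 · 0.0784 = 0.17558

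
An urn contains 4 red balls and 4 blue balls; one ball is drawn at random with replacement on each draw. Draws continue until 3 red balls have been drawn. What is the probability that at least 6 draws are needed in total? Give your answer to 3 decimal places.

0.500

Needing more than 5 draws ⇔ fewer than 3 successes in the first 5. With X ~ Binomial(5, 0.50), P(Y > 5) = P(X ≤ 2).
  k=0: C(5,0)·0.50^0·0.50^5 = 0.03125
  k=1: C(5,1)·0.50^1·0.50^4 = 0.15625
  k=2: C(5,2)·0.50^2·0.50^3 = 0.31250
P(X ≤ 2) = 0.50000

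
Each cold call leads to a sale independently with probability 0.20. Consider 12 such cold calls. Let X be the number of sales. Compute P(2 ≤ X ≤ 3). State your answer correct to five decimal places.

0.51969

X ~ Binomial(12, 0.20); P(2 ≤ X ≤ 3) = Σ C(12,k) p^k (1−p)^(12−k) over k:
  k=2: C(12,2)·0.20^2·0.80^10 = 0.2834678
  k=3: C(12,3)·0.20^3·0.80^9 = 0.2362232
Total = 0.5196910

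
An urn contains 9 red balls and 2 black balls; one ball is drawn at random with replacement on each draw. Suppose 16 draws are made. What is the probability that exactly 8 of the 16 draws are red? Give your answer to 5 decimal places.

X ~ Binomial(n=16, p=0.818182).
P(X=8) = C(16,8) · p^8 · (1−p)^8
= 12870 · 0.20082 · 1.1943e-06 = 0.0030866

0.00309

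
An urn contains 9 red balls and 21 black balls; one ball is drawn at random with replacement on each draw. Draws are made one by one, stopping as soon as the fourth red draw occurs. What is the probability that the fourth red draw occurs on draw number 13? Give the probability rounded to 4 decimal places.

Y = trial on which the fourth success occurs; negative binomial, r=4, p=0.30.
P(Y=13) = C(12,3) · p^4 · (1−p)^9
= 220 · 0.0081 · 0.040354 = 0.071910

0.0719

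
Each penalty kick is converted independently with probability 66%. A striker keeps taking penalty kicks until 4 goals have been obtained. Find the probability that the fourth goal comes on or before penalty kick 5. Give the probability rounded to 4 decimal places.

0.4478

Finishing within 5 penalty kicks ⇔ at least 4 successes in the first 5. With X ~ Binomial(5, 0.66), P(Y ≤ 5) = 1 − P(X ≤ 3).
  k=0: C(5,0)·0.66^0·0.34^5 = 0.004544
  k=1: C(5,1)·0.66^1·0.34^4 = 0.044099
  k=2: C(5,2)·0.66^2·0.34^3 = 0.171208
  k=3: C(5,3)·0.66^3·0.34^2 = 0.332345
1 − 0.552196 = 0.447804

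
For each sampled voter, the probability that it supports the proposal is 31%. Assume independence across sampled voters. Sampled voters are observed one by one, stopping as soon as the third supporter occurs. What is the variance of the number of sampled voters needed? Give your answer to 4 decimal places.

21.5401

Y = total sampled voters until the third success; negative binomial with r=3, p=0.31.
Var(Y) = r(1−p)/p² = 3·0.69 / 0.31² = 21.540062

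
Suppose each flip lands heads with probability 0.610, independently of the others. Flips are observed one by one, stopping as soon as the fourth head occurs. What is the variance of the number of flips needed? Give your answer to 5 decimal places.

4.19242

Y = total flips until the fourth success; negative binomial with r=4, p=0.61.
Var(Y) = r(1−p)/p² = 4·0.39 / 0.61² = 4.1924214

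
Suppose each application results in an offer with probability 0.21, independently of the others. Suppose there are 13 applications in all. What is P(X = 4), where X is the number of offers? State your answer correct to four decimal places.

0.1667

X ~ Binomial(n=13, p=0.21).
P(X=4) = C(13,4) · p^4 · (1−p)^9
= 715 · 0.0019448 · 0.11985 = 0.166658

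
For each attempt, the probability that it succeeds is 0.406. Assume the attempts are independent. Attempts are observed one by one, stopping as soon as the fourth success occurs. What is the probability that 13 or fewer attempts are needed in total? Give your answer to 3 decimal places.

0.842

Finishing within 13 attempts ⇔ at least 4 successes in the first 13. With X ~ Binomial(13, 0.406), P(Y ≤ 13) = 1 − P(X ≤ 3).
  k=0: C(13,0)·0.406^0·0.594^13 = 0.00115
  k=1: C(13,1)·0.406^1·0.594^12 = 0.01018
  k=2: C(13,2)·0.406^2·0.594^11 = 0.04176
  k=3: C(13,3)·0.406^3·0.594^10 = 0.10467
1 − 0.15776 = 0.84224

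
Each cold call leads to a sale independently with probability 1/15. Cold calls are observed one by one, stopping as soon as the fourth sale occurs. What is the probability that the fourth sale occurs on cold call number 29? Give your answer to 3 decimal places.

Y = trial on which the fourth success occurs; negative binomial, r=4, p=0.066667.
P(Y=29) = C(28,3) · p^4 · (1−p)^25
= 3276 · 1.9753e-05 · 0.1782 = 0.01153

0.012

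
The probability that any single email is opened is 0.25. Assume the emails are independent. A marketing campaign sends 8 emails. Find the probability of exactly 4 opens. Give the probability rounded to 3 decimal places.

X ~ Binomial(n=8, p=0.25).
P(X=4) = C(8,4) · p^4 · (1−p)^4
= 70 · 0.0039062 · 0.31641 = 0.08652

0.087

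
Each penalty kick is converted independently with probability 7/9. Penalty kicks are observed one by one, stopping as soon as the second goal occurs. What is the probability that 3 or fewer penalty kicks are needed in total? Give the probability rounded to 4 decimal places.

0.8738

Finishing within 3 penalty kicks ⇔ at least 2 successes in the first 3. With X ~ Binomial(3, 0.777778), P(Y ≤ 3) = 1 − P(X ≤ 1).
  k=0: C(3,0)·0.777778^0·0.222222^3 = 0.010974
  k=1: C(3,1)·0.777778^1·0.222222^2 = 0.115226
1 − 0.126200 = 0.873800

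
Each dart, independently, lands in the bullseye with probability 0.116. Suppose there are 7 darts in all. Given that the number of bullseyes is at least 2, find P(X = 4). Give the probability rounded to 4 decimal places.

0.0230

X ~ Binomial(7, 0.116). Want P(X=4 | X≥2) = P(X=4) / P(X≥2).
P(X=4) = C(7,4)·0.116^4·0.884^3 = 0.004378
P(X≥2) = 1 − 0.421858 − 0.387498 = 0.190644
Ratio = 0.004378 / 0.190644 = 0.022963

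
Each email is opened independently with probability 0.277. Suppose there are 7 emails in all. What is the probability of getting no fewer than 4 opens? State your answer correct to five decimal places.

X ~ Binomial(7, 0.277); P(X ≥ 4) = Σ C(7,k) p^k (1−p)^(7−k) over k:
  k=4: C(7,4)·0.277^4·0.723^3 = 0.0778757
  k=5: C(7,5)·0.277^5·0.723^2 = 0.0179017
  k=6: C(7,6)·0.277^6·0.723^1 = 0.0022862
  k=7: C(7,7)·0.277^7·0.723^0 = 0.0001251
Total = 0.0981888

0.09819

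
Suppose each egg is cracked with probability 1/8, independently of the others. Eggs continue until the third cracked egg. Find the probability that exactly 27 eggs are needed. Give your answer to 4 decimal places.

0.0258

Y = trial on which the third success occurs; negative binomial, r=3, p=0.125.
P(Y=27) = C(26,2) · p^3 · (1−p)^24
= 325 · 0.0019531 · 0.040569 = 0.025752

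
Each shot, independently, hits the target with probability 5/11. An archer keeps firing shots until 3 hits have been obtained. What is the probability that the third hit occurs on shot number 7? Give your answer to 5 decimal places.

Y = trial on which the third success occurs; negative binomial, r=3, p=0.454545.
P(Y=7) = C(6,2) · p^3 · (1−p)^4
= 15 · 0.093914 · 0.088519 = 0.1246974

0.12470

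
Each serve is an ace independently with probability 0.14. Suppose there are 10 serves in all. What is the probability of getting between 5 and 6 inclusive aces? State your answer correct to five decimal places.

X ~ Binomial(10, 0.14); P(5 ≤ X ≤ 6) = Σ C(10,k) p^k (1−p)^(10−k) over k:
  k=5: C(10,5)·0.14^5·0.86^5 = 0.0063758
  k=6: C(10,6)·0.14^6·0.86^4 = 0.0008649
Total = 0.0072407

0.00724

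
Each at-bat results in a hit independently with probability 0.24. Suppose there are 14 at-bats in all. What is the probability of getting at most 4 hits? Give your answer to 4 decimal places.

0.7703

X ~ Binomial(14, 0.24); P(X ≤ 4) = Σ C(14,k) p^k (1−p)^(14−k) over k:
  k=0: C(14,0)·0.24^0·0.76^14 = 0.021448
  k=1: C(14,1)·0.24^1·0.76^13 = 0.094823
  k=2: C(14,2)·0.24^2·0.76^12 = 0.194638
  k=3: C(14,3)·0.24^3·0.76^11 = 0.245858
  k=4: C(14,4)·0.24^4·0.76^10 = 0.213508
Total = 0.770276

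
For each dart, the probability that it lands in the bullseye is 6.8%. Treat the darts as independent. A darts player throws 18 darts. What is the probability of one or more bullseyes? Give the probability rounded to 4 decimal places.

0.7185

P(at least one) = 1 − P(none) = 1 − (1 − 0.068)^18
= 1 − 0.281505 = 0.718495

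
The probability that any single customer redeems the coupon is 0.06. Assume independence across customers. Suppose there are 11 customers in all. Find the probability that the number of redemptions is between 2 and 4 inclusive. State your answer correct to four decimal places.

0.1380

X ~ Binomial(11, 0.06); P(2 ≤ X ≤ 4) = Σ C(11,k) p^k (1−p)^(11−k) over k:
  k=2: C(11,2)·0.06^2·0.94^9 = 0.113453
  k=3: C(11,3)·0.06^3·0.94^8 = 0.021725
  k=4: C(11,4)·0.06^4·0.94^7 = 0.002773
Total = 0.137951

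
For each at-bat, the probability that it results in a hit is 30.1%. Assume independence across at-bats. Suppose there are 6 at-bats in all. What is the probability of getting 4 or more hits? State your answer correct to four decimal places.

X ~ Binomial(6, 0.301); P(X ≥ 4) = Σ C(6,k) p^k (1−p)^(6−k) over k:
  k=4: C(6,4)·0.301^4·0.699^2 = 0.060161
  k=5: C(6,5)·0.301^5·0.699^1 = 0.010362
  k=6: C(6,6)·0.301^6·0.699^0 = 0.000744
Total = 0.071267

0.0713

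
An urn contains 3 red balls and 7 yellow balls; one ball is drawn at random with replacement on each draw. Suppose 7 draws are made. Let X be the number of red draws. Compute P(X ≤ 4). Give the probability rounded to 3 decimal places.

0.971

X ~ Binomial(7, 0.30); P(X ≤ 4) = Σ C(7,k) p^k (1−p)^(7−k) over k:
  k=0: C(7,0)·0.30^0·0.70^7 = 0.08235
  k=1: C(7,1)·0.30^1·0.70^6 = 0.24706
  k=2: C(7,2)·0.30^2·0.70^5 = 0.31765
  k=3: C(7,3)·0.30^3·0.70^4 = 0.22689
  k=4: C(7,4)·0.30^4·0.70^3 = 0.09724
Total = 0.97120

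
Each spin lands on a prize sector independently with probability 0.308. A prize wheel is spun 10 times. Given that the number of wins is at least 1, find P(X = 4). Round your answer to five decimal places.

X ~ Binomial(10, 0.308). Want P(X=4 | X≥1) = P(X=4) / P(X≥1).
P(X=4) = C(10,4)·0.308^4·0.692^6 = 0.2075194
P(X≥1) = 1 − 0.0251803 = 0.9748197
Ratio = 0.2075194 / 0.9748197 = 0.2128798

0.21288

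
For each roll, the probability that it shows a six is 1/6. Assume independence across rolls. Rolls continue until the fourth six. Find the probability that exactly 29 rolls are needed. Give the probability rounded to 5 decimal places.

0.02650

Y = trial on which the fourth success occurs; negative binomial, r=4, p=0.166667.
P(Y=29) = C(28,3) · p^4 · (1−p)^25
= 3276 · 0.0007716 · 0.010483 = 0.0264977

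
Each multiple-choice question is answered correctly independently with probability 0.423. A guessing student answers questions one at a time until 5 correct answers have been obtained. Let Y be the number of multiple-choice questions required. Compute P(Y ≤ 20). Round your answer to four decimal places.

Finishing within 20 multiple-choice questions ⇔ at least 5 successes in the first 20. With X ~ Binomial(20, 0.423), P(Y ≤ 20) = 1 − P(X ≤ 4).
  k=0: C(20,0)·0.423^0·0.577^20 = 0.000017
  k=1: C(20,1)·0.423^1·0.577^19 = 0.000245
  k=2: C(20,2)·0.423^2·0.577^18 = 0.001708
  k=3: C(20,3)·0.423^3·0.577^17 = 0.007515
  k=4: C(20,4)·0.423^4·0.577^16 = 0.023414
1 − 0.032899 = 0.967101

0.9671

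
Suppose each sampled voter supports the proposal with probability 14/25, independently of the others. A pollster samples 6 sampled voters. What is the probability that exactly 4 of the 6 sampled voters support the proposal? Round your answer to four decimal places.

X ~ Binomial(n=6, p=0.56).
P(X=4) = C(6,4) · p^4 · (1−p)^2
= 15 · 0.098345 · 0.1936 = 0.285594

0.2856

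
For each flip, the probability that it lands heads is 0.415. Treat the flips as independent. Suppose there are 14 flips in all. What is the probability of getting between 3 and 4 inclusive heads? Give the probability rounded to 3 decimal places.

X ~ Binomial(14, 0.415); P(3 ≤ X ≤ 4) = Σ C(14,k) p^k (1−p)^(14−k) over k:
  k=3: C(14,3)·0.415^3·0.585^11 = 0.07144
  k=4: C(14,4)·0.415^4·0.585^10 = 0.13938
Total = 0.21082

0.211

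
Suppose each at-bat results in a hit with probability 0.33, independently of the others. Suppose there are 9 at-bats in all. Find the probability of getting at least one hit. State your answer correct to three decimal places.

P(at least one) = 1 − P(none) = 1 − (1 − 0.33)^9
= 1 − 0.02721 = 0.97279

0.973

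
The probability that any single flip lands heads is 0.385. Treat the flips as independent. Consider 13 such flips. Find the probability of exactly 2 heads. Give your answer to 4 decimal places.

X ~ Binomial(n=13, p=0.385).
P(X=2) = C(13,2) · p^2 · (1−p)^11
= 78 · 0.14822 · 0.0047602 = 0.055035

0.0550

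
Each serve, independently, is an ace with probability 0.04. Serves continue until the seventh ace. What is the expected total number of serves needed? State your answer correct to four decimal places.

Y = total serves until the seventh success; negative binomial with r=7, p=0.04.
E[Y] = r / p = 7 / 0.04 = 175.000000

175.0000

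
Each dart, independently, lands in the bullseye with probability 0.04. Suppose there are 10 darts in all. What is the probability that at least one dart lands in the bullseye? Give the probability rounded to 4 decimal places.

P(at least one) = 1 − P(none) = 1 − (1 − 0.04)^10
= 1 − 0.664833 = 0.335167

0.3352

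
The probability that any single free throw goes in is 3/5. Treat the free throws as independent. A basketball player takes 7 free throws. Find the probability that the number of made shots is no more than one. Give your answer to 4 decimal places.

0.0188

X ~ Binomial(7, 0.60); P(X ≤ 1) = Σ C(7,k) p^k (1−p)^(7−k) over k:
  k=0: C(7,0)·0.60^0·0.40^7 = 0.001638
  k=1: C(7,1)·0.60^1·0.40^6 = 0.017203
Total = 0.018842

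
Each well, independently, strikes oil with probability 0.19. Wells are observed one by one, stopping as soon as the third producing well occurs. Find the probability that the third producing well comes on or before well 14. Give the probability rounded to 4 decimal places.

0.5138

Finishing within 14 wells ⇔ at least 3 successes in the first 14. With X ~ Binomial(14, 0.19), P(Y ≤ 14) = 1 − P(X ≤ 2).
  k=0: C(14,0)·0.19^0·0.81^14 = 0.052335
  k=1: C(14,1)·0.19^1·0.81^13 = 0.171865
  k=2: C(14,2)·0.19^2·0.81^12 = 0.262041
1 − 0.486240 = 0.513760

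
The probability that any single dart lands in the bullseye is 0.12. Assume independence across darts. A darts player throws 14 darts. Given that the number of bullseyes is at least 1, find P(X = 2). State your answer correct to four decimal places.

X ~ Binomial(14, 0.12). Want P(X=2 | X≥1) = P(X=2) / P(X≥1).
P(X=2) = C(14,2)·0.12^2·0.88^12 = 0.282615
P(X≥1) = 1 − 0.167016 = 0.832984
Ratio = 0.282615 / 0.832984 = 0.339281

0.3393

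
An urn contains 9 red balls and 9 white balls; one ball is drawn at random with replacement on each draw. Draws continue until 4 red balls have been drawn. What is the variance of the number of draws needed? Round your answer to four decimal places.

8.0000

Y = total draws until the fourth success; negative binomial with r=4, p=0.50.
Var(Y) = r(1−p)/p² = 4·0.50 / 0.50² = 8.000000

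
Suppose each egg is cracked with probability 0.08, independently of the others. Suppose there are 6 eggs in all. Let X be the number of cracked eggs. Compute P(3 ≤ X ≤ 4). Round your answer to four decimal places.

X ~ Binomial(6, 0.08); P(3 ≤ X ≤ 4) = Σ C(6,k) p^k (1−p)^(6−k) over k:
  k=3: C(6,3)·0.08^3·0.92^3 = 0.007974
  k=4: C(6,4)·0.08^4·0.92^2 = 0.000520
Total = 0.008494

0.0085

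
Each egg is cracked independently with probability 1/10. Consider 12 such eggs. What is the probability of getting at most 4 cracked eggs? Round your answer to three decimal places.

0.996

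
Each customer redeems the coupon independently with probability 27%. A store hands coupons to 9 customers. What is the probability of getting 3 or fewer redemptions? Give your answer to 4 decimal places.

X ~ Binomial(9, 0.27); P(X ≤ 3) = Σ C(9,k) p^k (1−p)^(9−k) over k:
  k=0: C(9,0)·0.27^0·0.73^9 = 0.058872
  k=1: C(9,1)·0.27^1·0.73^8 = 0.195970
  k=2: C(9,2)·0.27^2·0.73^7 = 0.289928
  k=3: C(9,3)·0.27^3·0.73^6 = 0.250212
Total = 0.794981

0.7950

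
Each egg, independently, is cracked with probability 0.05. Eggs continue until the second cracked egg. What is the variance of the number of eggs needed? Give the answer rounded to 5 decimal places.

760.00000

Y = total eggs until the second success; negative binomial with r=2, p=0.05.
Var(Y) = r(1−p)/p² = 2·0.95 / 0.05² = 760.0000000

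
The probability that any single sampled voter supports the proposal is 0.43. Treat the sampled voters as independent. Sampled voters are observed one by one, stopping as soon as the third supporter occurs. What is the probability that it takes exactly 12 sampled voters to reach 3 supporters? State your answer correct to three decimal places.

0.028

Y = trial on which the third success occurs; negative binomial, r=3, p=0.43.
P(Y=12) = C(11,2) · p^3 · (1−p)^9
= 55 · 0.079507 · 0.0063515 = 0.02777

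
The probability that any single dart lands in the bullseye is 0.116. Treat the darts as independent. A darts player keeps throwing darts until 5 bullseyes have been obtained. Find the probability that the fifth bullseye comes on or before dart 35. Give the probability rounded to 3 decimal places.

0.383

Finishing within 35 darts ⇔ at least 5 successes in the first 35. With X ~ Binomial(35, 0.116), P(Y ≤ 35) = 1 − P(X ≤ 4).
  k=0: C(35,0)·0.116^0·0.884^35 = 0.01336
  k=1: C(35,1)·0.116^1·0.884^34 = 0.06136
  k=2: C(35,2)·0.116^2·0.884^33 = 0.13689
  k=3: C(35,3)·0.116^3·0.884^32 = 0.19759
  k=4: C(35,4)·0.116^4·0.884^31 = 0.20742
1 − 0.61662 = 0.38338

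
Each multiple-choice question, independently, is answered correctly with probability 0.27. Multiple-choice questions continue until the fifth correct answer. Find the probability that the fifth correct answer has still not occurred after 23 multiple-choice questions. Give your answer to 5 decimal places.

0.21514

Needing more than 23 multiple-choice questions ⇔ fewer than 5 successes in the first 23. With X ~ Binomial(23, 0.27), P(Y > 23) = P(X ≤ 4).
  k=0: C(23,0)·0.27^0·0.73^23 = 0.0007185
  k=1: C(23,1)·0.27^1·0.73^22 = 0.0061122
  k=2: C(23,2)·0.27^2·0.73^21 = 0.0248673
  k=3: C(23,3)·0.27^3·0.73^20 = 0.0643824
  k=4: C(23,4)·0.27^4·0.73^19 = 0.1190633
P(X ≤ 4) = 0.2151436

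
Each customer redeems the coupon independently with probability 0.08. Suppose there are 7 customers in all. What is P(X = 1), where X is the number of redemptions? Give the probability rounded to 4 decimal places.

0.3396

X ~ Binomial(n=7, p=0.08).
P(X=1) = C(7,1) · p^1 · (1−p)^6
= 7 · 0.08 · 0.60636 = 0.339559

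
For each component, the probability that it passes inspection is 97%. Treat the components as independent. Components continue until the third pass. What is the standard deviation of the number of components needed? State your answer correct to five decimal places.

0.30928

Y = total components until the third success; negative binomial with r=3, p=0.97.
SD(Y) = √[r(1−p)/p²] = √(0.0956531) = 0.3092784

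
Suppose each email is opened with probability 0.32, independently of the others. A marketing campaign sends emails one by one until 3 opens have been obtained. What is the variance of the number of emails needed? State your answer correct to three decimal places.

Y = total emails until the third success; negative binomial with r=3, p=0.32.
Var(Y) = r(1−p)/p² = 3·0.68 / 0.32² = 19.92188

19.922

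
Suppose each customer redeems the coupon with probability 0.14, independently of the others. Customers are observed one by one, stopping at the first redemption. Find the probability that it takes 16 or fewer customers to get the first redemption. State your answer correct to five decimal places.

Y = number of customers to the first success; geometric, p = 0.14.
P(Y ≤ 16) = 1 − (1−p)^16 = 1 − 0.0895314 = 0.9104686

0.91047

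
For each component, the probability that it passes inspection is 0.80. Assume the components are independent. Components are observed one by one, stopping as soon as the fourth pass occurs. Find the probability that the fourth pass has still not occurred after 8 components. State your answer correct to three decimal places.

Needing more than 8 components ⇔ fewer than 4 successes in the first 8. With X ~ Binomial(8, 0.80), P(Y > 8) = P(X ≤ 3).
  k=0: C(8,0)·0.80^0·0.20^8 = 0.00000
  k=1: C(8,1)·0.80^1·0.20^7 = 0.00008
  k=2: C(8,2)·0.80^2·0.20^6 = 0.00115
  k=3: C(8,3)·0.80^3·0.20^5 = 0.00918
P(X ≤ 3) = 0.01041

0.010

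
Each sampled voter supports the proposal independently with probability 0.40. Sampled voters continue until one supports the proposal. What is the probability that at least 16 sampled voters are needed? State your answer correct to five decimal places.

Y = number of sampled voters to the first success; geometric, p = 0.40.
P(Y > 15) = P(first 15 all fail) = (1−p)^15 = 0.0004702

0.00047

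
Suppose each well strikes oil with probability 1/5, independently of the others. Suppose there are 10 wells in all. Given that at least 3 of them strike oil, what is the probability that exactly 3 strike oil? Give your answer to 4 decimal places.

X ~ Binomial(10, 0.20). Want P(X=3 | X≥3) = P(X=3) / P(X≥3).
P(X=3) = C(10,3)·0.20^3·0.80^7 = 0.201327
P(X≥3) = 1 − 0.107374 − 0.268435 − 0.301990 = 0.322200
Ratio = 0.201327 / 0.322200 = 0.624849

0.6248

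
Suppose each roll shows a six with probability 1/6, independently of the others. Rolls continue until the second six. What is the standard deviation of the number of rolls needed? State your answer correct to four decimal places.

7.7460

Y = total rolls until the second success; negative binomial with r=2, p=0.166667.
SD(Y) = √[r(1−p)/p²] = √(60.000000) = 7.745967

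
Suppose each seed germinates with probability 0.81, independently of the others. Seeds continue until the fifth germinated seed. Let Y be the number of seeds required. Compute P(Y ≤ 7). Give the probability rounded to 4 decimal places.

Finishing within 7 seeds ⇔ at least 5 successes in the first 7. With X ~ Binomial(7, 0.81), P(Y ≤ 7) = 1 − P(X ≤ 4).
  k=0: C(7,0)·0.81^0·0.19^7 = 0.000009
  k=1: C(7,1)·0.81^1·0.19^6 = 0.000267
  k=2: C(7,2)·0.81^2·0.19^5 = 0.003412
  k=3: C(7,3)·0.81^3·0.19^4 = 0.024240
  k=4: C(7,4)·0.81^4·0.19^3 = 0.103340
1 − 0.131268 = 0.868732

0.8687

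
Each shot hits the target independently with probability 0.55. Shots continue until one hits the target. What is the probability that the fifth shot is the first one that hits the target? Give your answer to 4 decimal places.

0.0226

Geometric (trials to first success), p = 0.55.
P(Y = 5) = (1−p)^4 · p = 0.041006 · 0.55 = 0.022553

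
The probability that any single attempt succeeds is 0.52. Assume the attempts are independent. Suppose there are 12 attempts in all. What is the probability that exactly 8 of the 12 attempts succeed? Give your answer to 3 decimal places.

X ~ Binomial(n=12, p=0.52).
P(X=8) = C(12,8) · p^8 · (1−p)^4
= 495 · 0.005346 · 0.053084 = 0.14047

0.140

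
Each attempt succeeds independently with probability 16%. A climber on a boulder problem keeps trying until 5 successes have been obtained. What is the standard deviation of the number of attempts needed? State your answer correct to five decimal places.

12.80869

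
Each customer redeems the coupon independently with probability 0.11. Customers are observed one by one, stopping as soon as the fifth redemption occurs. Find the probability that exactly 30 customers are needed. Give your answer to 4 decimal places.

0.0208

Y = trial on which the fifth success occurs; negative binomial, r=5, p=0.11.
P(Y=30) = C(29,4) · p^5 · (1−p)^25
= 23751 · 1.6105e-05 · 0.054294 = 0.020768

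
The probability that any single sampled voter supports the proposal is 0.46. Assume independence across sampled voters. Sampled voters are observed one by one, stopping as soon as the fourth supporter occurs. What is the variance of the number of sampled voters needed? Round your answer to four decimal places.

Y = total sampled voters until the fourth success; negative binomial with r=4, p=0.46.
Var(Y) = r(1−p)/p² = 4·0.54 / 0.46² = 10.207940

10.2079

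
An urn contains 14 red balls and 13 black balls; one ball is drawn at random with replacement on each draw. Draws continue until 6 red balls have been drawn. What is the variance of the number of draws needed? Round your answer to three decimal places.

Y = total draws until the sixth success; negative binomial with r=6, p=0.518519.
Var(Y) = r(1−p)/p² = 6·0.481481 / 0.518519² = 10.74490

10.745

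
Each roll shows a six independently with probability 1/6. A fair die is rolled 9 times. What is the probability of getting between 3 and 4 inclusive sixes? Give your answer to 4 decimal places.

X ~ Binomial(9, 0.166667); P(3 ≤ X ≤ 4) = Σ C(9,k) p^k (1−p)^(9−k) over k:
  k=3: C(9,3)·0.166667^3·0.833333^6 = 0.130238
  k=4: C(9,4)·0.166667^4·0.833333^5 = 0.039071
Total = 0.169310

0.1693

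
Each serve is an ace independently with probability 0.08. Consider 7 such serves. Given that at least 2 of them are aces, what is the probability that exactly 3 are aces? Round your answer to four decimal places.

0.1251

X ~ Binomial(7, 0.08). Want P(X=3 | X≥2) = P(X=3) / P(X≥2).
P(X=3) = C(7,3)·0.08^3·0.92^4 = 0.012838
P(X≥2) = 1 − 0.557847 − 0.339559 = 0.102595
Ratio = 0.012838 / 0.102595 = 0.125131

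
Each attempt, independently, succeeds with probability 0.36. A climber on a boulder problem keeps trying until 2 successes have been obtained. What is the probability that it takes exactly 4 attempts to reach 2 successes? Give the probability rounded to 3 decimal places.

Y = trial on which the second success occurs; negative binomial, r=2, p=0.36.
P(Y=4) = C(3,1) · p^2 · (1−p)^2
= 3 · 0.1296 · 0.4096 = 0.15925

0.159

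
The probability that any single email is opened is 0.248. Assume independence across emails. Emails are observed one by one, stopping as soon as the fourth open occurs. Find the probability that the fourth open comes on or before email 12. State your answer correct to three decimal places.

Finishing within 12 emails ⇔ at least 4 successes in the first 12. With X ~ Binomial(12, 0.248), P(Y ≤ 12) = 1 − P(X ≤ 3).
  k=0: C(12,0)·0.248^0·0.752^12 = 0.03270
  k=1: C(12,1)·0.248^1·0.752^11 = 0.12943
  k=2: C(12,2)·0.248^2·0.752^10 = 0.23476
  k=3: C(12,3)·0.248^3·0.752^9 = 0.25807
1 − 0.65496 = 0.34504

0.345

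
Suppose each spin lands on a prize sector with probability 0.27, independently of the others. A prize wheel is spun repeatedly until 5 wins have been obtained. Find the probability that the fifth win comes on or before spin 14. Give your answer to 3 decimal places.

Finishing within 14 spins ⇔ at least 5 successes in the first 14. With X ~ Binomial(14, 0.27), P(Y ≤ 14) = 1 − P(X ≤ 4).
  k=0: C(14,0)·0.27^0·0.73^14 = 0.01220
  k=1: C(14,1)·0.27^1·0.73^13 = 0.06320
  k=2: C(14,2)·0.27^2·0.73^12 = 0.15193
  k=3: C(14,3)·0.27^3·0.73^11 = 0.22477
  k=4: C(14,4)·0.27^4·0.73^10 = 0.22862
1 − 0.68073 = 0.31927

0.319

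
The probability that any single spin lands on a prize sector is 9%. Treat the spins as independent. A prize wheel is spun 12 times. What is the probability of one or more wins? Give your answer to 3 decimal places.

P(at least one) = 1 − P(none) = 1 − (1 − 0.09)^12
= 1 − 0.32248 = 0.67752

0.678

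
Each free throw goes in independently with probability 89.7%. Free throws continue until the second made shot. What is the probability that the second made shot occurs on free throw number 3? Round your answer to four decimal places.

0.1657

Y = trial on which the second success occurs; negative binomial, r=2, p=0.897.
P(Y=3) = C(2,1) · p^2 · (1−p)^1
= 2 · 0.80461 · 0.103 = 0.165749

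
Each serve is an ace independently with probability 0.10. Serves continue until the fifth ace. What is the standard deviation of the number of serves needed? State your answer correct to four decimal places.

Y = total serves until the fifth success; negative binomial with r=5, p=0.10.
SD(Y) = √[r(1−p)/p²] = √(450.000000) = 21.213203

21.2132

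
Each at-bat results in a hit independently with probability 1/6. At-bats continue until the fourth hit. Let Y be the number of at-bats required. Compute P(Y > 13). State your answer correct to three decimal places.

Needing more than 13 at-bats ⇔ fewer than 4 successes in the first 13. With X ~ Binomial(13, 0.166667), P(Y > 13) = P(X ≤ 3).
  k=0: C(13,0)·0.166667^0·0.833333^13 = 0.09346
  k=1: C(13,1)·0.166667^1·0.833333^12 = 0.24301
  k=2: C(13,2)·0.166667^2·0.833333^11 = 0.29161
  k=3: C(13,3)·0.166667^3·0.833333^10 = 0.21385
P(X ≤ 3) = 0.84192

0.842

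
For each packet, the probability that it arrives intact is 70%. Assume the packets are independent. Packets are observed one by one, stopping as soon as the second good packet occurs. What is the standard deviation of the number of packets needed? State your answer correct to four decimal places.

1.1066

Y = total packets until the second success; negative binomial with r=2, p=0.70.
SD(Y) = √[r(1−p)/p²] = √(1.224490) = 1.106567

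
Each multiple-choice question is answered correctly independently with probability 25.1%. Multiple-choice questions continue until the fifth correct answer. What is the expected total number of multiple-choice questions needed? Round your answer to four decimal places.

Y = total multiple-choice questions until the fifth success; negative binomial with r=5, p=0.251.
E[Y] = r / p = 5 / 0.251 = 19.920319

19.9203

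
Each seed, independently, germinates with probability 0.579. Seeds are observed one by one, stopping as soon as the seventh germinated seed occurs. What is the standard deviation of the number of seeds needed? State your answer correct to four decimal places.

Y = total seeds until the seventh success; negative binomial with r=7, p=0.579.
SD(Y) = √[r(1−p)/p²] = √(8.790691) = 2.964910

2.9649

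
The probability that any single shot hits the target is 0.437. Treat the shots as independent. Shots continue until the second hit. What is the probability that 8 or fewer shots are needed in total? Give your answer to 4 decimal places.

Finishing within 8 shots ⇔ at least 2 successes in the first 8. With X ~ Binomial(8, 0.437), P(Y ≤ 8) = 1 − P(X ≤ 1).
  k=0: C(8,0)·0.437^0·0.563^8 = 0.010094
  k=1: C(8,1)·0.437^1·0.563^7 = 0.062680
1 − 0.072774 = 0.927226

0.9272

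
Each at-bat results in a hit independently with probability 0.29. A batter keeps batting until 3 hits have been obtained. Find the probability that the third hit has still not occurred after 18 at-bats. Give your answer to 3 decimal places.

0.071

Needing more than 18 at-bats ⇔ fewer than 3 successes in the first 18. With X ~ Binomial(18, 0.29), P(Y > 18) = P(X ≤ 2).
  k=0: C(18,0)·0.29^0·0.71^18 = 0.00210
  k=1: C(18,1)·0.29^1·0.71^17 = 0.01545
  k=2: C(18,2)·0.29^2·0.71^16 = 0.05366
P(X ≤ 2) = 0.07121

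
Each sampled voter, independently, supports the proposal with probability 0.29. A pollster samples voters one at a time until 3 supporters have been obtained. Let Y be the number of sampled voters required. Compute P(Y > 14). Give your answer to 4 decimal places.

0.1812

Needing more than 14 sampled voters ⇔ fewer than 3 successes in the first 14. With X ~ Binomial(14, 0.29), P(Y > 14) = P(X ≤ 2).
  k=0: C(14,0)·0.29^0·0.71^14 = 0.008272
  k=1: C(14,1)·0.29^1·0.71^13 = 0.047303
  k=2: C(14,2)·0.29^2·0.71^12 = 0.125585
P(X ≤ 2) = 0.181160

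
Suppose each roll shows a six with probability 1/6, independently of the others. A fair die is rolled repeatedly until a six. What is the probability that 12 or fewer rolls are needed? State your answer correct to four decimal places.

0.8878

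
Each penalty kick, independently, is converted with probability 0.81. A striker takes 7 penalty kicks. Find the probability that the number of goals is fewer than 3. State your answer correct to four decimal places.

X ~ Binomial(7, 0.81); P(X ≤ 2) = Σ C(7,k) p^k (1−p)^(7−k) over k:
  k=0: C(7,0)·0.81^0·0.19^7 = 0.000009
  k=1: C(7,1)·0.81^1·0.19^6 = 0.000267
  k=2: C(7,2)·0.81^2·0.19^5 = 0.003412
Total = 0.003687

0.0037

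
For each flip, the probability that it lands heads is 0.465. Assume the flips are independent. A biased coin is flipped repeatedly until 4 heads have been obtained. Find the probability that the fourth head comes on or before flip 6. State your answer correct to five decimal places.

Finishing within 6 flips ⇔ at least 4 successes in the first 6. With X ~ Binomial(6, 0.465), P(Y ≤ 6) = 1 − P(X ≤ 3).
  k=0: C(6,0)·0.465^0·0.535^6 = 0.0234489
  k=1: C(6,1)·0.465^1·0.535^5 = 0.1222850
  k=2: C(6,2)·0.465^2·0.535^4 = 0.2657127
  k=3: C(6,3)·0.465^3·0.535^3 = 0.3079287
1 − 0.7193753 = 0.2806247

0.28062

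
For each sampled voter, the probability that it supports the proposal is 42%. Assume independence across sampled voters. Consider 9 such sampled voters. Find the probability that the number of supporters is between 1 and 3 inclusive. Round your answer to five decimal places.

X ~ Binomial(9, 0.42); P(1 ≤ X ≤ 3) = Σ C(9,k) p^k (1−p)^(9−k) over k:
  k=1: C(9,1)·0.42^1·0.58^8 = 0.0484078
  k=2: C(9,2)·0.42^2·0.58^7 = 0.1402158
  k=3: C(9,3)·0.42^3·0.58^6 = 0.2369164
Total = 0.4255401

0.42554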